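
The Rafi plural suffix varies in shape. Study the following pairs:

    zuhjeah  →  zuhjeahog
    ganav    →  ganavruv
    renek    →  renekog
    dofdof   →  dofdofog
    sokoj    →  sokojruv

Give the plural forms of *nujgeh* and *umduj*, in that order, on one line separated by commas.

The pattern is voicing of the final consonant: -og when the stem ends in a voiceless consonant (*zuhjeah*, *renek*, *dofdof*); -ruv when the stem ends in a voiced consonant (*ganav*, *sokoj*).
Since the final consonant of *nujgeh* is /h/ (voiceless), it takes -og, giving *nujgehog*.
Since the final consonant of *umduj* is /j/ (voiced), it takes -ruv, giving *umdujruv*.

nujgehog, umdujruv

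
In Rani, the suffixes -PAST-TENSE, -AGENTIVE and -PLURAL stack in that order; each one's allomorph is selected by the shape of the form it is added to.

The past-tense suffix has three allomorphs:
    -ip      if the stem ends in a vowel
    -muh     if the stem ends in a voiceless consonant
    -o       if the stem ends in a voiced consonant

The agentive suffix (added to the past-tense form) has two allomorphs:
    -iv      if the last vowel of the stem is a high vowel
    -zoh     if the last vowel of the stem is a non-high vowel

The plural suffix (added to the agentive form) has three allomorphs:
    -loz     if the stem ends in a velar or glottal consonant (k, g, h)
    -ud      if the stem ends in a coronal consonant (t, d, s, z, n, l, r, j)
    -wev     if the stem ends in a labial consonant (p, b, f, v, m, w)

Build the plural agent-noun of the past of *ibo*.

iboipivwev

The final sound of *ibo* is /o/, which is a vowel, so the past-tense suffix is -ip, giving *iboip*.
The past-tense form *iboip*: last vowel = /i/, a high vowel → -iv → *iboipiv*.
Since the final consonant of the agentive form *iboipiv* is /v/ (labial), it takes -wev, giving *iboipivwev*.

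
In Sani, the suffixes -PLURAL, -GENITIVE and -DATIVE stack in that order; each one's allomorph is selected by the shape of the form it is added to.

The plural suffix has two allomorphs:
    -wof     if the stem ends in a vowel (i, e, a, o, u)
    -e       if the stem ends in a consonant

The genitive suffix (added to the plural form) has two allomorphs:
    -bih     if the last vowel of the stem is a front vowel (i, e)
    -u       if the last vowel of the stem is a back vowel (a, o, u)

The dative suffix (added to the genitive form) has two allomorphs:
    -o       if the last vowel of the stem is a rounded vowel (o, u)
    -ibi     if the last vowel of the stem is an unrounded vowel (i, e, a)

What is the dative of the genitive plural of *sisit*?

sisitebihibi

The final sound of *sisit* is /t/, which is a consonant, so the plural suffix is -e, giving *sisite*.
Since the last vowel of the plural form *sisite* is /e/ (a front vowel), it takes -bih, giving *sisitebih*.
The last vowel of the genitive form *sisitebih* is /i/, which is an unrounded vowel, so the dative suffix is -ibi, giving *sisitebihibi*.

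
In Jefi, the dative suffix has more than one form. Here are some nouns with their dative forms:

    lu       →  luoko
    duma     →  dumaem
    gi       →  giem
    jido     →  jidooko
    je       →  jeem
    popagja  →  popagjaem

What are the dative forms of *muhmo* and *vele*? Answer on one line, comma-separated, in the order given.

muhmooko, veleem

Looking at the last vowel of each stem: -oko when the last vowel of the stem is a rounded vowel (*lu*, *jido*); -em when the last vowel of the stem is an unrounded vowel (*duma*, *gi*, *je*, *popagja*).
*muhmo* — last vowel /o/ (a rounded vowel) → -oko → *muhmooko*.
The last vowel of *vele* is /e/, which is an unrounded vowel, so the suffix is -em, giving *veleem*.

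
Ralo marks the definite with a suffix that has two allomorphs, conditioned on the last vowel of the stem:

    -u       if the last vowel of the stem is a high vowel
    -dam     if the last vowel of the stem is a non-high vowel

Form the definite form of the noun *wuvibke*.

*wuvibke* — last vowel /e/ (a non-high vowel) → -dam → *wuvibkedam*.

wuvibkedam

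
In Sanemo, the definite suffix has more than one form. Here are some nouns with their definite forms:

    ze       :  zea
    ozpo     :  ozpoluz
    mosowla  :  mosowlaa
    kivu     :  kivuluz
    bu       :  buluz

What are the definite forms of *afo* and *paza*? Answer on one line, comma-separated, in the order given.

afoluz, pazaa

The alternation tracks the last vowel of the stem — -luz when the last vowel of the stem is a rounded vowel (*ozpo*, *kivu*, *bu*); -a when the last vowel of the stem is an unrounded vowel (*ze*, *mosowla*).
The last vowel of *afo* is /o/, which is a rounded vowel, so the suffix is -luz, giving *afoluz*.
*paza*: last vowel = /a/, an unrounded vowel → -a → *pazaa*.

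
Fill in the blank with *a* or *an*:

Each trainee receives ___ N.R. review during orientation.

The indefinite article is chosen by the initial *sound* of the following word, not its spelling.
The initialism *N.R.* is read letter by letter; the first letter, N, is pronounced /ɛn/, which begins with a vowel sound.
So the article is *an*: Each trainee receives an N.R. review during orientation.

an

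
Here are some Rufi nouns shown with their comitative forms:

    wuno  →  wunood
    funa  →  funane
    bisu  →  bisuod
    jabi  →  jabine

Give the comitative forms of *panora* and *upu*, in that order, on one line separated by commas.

Looking at the last vowel of each stem: -od when the last vowel of the stem is a rounded vowel (*wuno*, *bisu*); -ne when the last vowel of the stem is an unrounded vowel (*funa*, *jabi*).
The last vowel of *panora* is /a/, which is an unrounded vowel, so the suffix is -ne, giving *panorane*.
*upu*: last vowel = /u/, a rounded vowel → -od → *upuod*.

panorane, upuod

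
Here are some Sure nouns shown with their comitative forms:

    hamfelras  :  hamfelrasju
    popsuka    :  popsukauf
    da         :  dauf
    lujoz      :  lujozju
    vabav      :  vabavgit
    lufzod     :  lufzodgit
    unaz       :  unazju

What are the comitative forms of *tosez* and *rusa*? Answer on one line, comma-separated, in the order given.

Looking at the final sound of each stem: -ju when the stem ends in a sibilant (*hamfelras*, *lujoz*, *unaz*); -git when the stem ends in a non-sibilant consonant (*vabav*, *lufzod*); -uf when the stem ends in a vowel (*popsuka*, *da*).
The final sound of *tosez* is /z/, which is a sibilant, so the suffix is -ju, giving *tosezju*.
*rusa* — final sound /a/ (a vowel) → -uf → *rusauf*.

tosezju, rusauf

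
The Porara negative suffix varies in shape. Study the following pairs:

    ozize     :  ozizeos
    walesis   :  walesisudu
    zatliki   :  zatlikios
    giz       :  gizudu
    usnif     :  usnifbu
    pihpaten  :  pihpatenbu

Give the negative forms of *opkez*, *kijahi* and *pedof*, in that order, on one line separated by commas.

The pattern is sibilance of the final sound: -udu when the stem ends in a sibilant (*walesis*, *giz*); -bu when the stem ends in a non-sibilant consonant (*usnif*, *pihpaten*); -os when the stem ends in a vowel (*ozize*, *zatliki*).
*opkez*: final sound = /z/, a sibilant → -udu → *opkezudu*.
*kijahi*: final sound = /i/, a vowel → -os → *kijahios*.
*pedof* — final sound /f/ (a non-sibilant consonant) → -bu → *pedofbu*.

opkezudu, kijahios, pedofbu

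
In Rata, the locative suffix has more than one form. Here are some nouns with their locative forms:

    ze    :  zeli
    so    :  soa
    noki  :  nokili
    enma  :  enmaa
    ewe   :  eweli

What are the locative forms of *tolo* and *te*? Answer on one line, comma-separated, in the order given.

The alternation tracks the last vowel of the stem — -li when the last vowel of the stem is a front vowel (*ze*, *noki*, *ewe*); -a when the last vowel of the stem is a back vowel (*so*, *enma*).
The last vowel of *tolo* is /o/, which is a back vowel, so the suffix is -a, giving *toloa*.
*te*: last vowel = /e/, a front vowel → -li → *teli*.

toloa, teli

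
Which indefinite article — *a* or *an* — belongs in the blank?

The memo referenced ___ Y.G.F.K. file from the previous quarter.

a

The indefinite article is chosen by the initial *sound* of the following word, not its spelling.
The initialism *Y.G.F.K.* is read letter by letter; the first letter, Y, is pronounced /waɪ/, which begins with a consonant sound.
So the article is *a*: The memo referenced a Y.G.F.K. file from the previous quarter.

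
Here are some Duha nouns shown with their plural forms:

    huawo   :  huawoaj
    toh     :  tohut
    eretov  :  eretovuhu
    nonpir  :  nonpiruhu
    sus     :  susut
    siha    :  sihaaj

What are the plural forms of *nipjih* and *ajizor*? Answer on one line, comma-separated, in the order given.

The suffix is conditioned by the final sound: -ut when the stem ends in a voiceless consonant (*toh*, *sus*); -uhu when the stem ends in a voiced consonant (*eretov*, *nonpir*); -aj when the stem ends in a vowel (*huawo*, *siha*).
*nipjih*: final sound = /h/, a voiceless consonant → -ut → *nipjihut*.
*ajizor*: final sound = /r/, a voiced consonant → -uhu → *ajizoruhu*.

nipjihut, ajizoruhu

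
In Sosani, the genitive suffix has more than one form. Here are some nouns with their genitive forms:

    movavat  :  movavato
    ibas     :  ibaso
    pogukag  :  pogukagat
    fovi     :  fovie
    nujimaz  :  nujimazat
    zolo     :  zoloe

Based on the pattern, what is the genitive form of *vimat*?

vimato

Looking at the final sound of each stem: -o when the stem ends in a voiceless consonant (*movavat*, *ibas*); -at when the stem ends in a voiced consonant (*pogukag*, *nujimaz*); -e when the stem ends in a vowel (*fovi*, *zolo*).
*vimat* — final sound /t/ (a voiceless consonant) → -o → *vimato*.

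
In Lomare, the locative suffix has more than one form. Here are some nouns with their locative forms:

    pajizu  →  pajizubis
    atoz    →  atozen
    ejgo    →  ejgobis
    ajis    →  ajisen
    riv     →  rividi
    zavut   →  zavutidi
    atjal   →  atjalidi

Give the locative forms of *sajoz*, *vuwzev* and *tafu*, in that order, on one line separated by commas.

The suffix is conditioned by the final sound: -en when the stem ends in a sibilant (*atoz*, *ajis*); -idi when the stem ends in a non-sibilant consonant (*riv*, *zavut*, *atjal*); -bis when the stem ends in a vowel (*pajizu*, *ejgo*).
*sajoz*: final sound = /z/, a sibilant → -en → *sajozen*.
The final sound of *vuwzev* is /v/, which is a non-sibilant consonant, so the suffix is -idi, giving *vuwzevidi*.
The final sound of *tafu* is /u/, which is a vowel, so the suffix is -bis, giving *tafubis*.

sajozen, vuwzevidi, tafubis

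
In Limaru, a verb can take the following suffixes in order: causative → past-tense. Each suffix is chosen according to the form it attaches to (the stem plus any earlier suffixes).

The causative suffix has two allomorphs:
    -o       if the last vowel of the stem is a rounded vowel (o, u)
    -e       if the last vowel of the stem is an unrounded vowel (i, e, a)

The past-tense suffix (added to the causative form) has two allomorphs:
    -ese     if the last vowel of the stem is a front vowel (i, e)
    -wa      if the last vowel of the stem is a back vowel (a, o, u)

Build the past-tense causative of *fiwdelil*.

fiwdelileese

The last vowel of *fiwdelil* is /i/, which is an unrounded vowel, so the causative suffix is -e, giving *fiwdelile*.
The causative form *fiwdelile* — last vowel /e/ (a front vowel) → -ese → *fiwdelileese*.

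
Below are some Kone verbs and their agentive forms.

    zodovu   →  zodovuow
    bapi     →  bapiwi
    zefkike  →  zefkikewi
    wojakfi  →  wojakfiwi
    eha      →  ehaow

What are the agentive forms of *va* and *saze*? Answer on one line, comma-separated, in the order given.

The alternation tracks the last vowel of the stem — -wi when the last vowel of the stem is a front vowel (*bapi*, *zefkike*, *wojakfi*); -ow when the last vowel of the stem is a back vowel (*zodovu*, *eha*).
*va*: last vowel = /a/, a back vowel → -ow → *vaow*.
The last vowel of *saze* is /e/, which is a front vowel, so the suffix is -wi, giving *sazewi*.

vaow, sazewi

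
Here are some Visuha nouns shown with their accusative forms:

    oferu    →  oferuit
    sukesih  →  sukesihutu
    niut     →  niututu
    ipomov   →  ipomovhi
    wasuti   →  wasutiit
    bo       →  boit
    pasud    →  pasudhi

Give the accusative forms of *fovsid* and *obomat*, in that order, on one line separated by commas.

fovsidhi, obomatutu

The suffix is conditioned by the final sound: -utu when the stem ends in a voiceless consonant (*sukesih*, *niut*); -hi when the stem ends in a voiced consonant (*ipomov*, *pasud*); -it when the stem ends in a vowel (*oferu*, *wasuti*, *bo*).
Since the final sound of *fovsid* is /d/ (a voiced consonant), it takes -hi, giving *fovsidhi*.
Since the final sound of *obomat* is /t/ (a voiceless consonant), it takes -utu, giving *obomatutu*.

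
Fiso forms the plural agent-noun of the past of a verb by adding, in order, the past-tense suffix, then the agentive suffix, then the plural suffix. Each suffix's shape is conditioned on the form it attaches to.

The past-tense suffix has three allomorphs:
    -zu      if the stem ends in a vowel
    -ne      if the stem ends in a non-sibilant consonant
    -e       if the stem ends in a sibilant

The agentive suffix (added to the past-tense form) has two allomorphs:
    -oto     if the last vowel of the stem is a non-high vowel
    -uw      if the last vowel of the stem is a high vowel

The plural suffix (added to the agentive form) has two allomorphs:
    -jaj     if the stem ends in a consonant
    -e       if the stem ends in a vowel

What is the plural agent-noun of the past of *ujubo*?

ujubozuuwjaj

Since the final sound of *ujubo* is /o/ (a vowel), it takes -zu, giving *ujubozu*.
The past-tense form *ujubozu* — last vowel /u/ (a high vowel) → -uw → *ujubozuuw*.
The agentive form *ujubozuuw*: final sound = /w/, a consonant → -jaj → *ujubozuuwjaj*.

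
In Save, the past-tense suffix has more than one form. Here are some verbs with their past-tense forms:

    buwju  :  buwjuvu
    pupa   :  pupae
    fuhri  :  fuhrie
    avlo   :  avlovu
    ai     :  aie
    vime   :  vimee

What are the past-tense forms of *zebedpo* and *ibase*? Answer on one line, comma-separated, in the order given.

Looking at the last vowel of each stem: -vu when the last vowel of the stem is a rounded vowel (*buwju*, *avlo*); -e when the last vowel of the stem is an unrounded vowel (*pupa*, *fuhri*, *ai*, *vime*).
Since the last vowel of *zebedpo* is /o/ (a rounded vowel), it takes -vu, giving *zebedpovu*.
*ibase*: last vowel = /e/, an unrounded vowel → -e → *ibasee*.

zebedpovu, ibasee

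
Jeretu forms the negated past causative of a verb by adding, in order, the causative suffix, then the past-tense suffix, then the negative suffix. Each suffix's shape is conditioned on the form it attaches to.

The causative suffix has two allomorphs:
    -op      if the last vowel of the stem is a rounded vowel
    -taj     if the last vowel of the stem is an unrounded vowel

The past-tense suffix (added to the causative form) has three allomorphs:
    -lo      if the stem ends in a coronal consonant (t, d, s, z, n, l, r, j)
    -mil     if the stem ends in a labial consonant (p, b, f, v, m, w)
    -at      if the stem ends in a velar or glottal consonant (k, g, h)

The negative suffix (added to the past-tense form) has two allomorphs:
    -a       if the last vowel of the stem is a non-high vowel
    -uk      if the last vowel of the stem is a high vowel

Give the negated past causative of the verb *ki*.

kitajloa

Since the last vowel of *ki* is /i/ (an unrounded vowel), it takes -taj, giving *kitaj*.
The causative form *kitaj* — final consonant /j/ (coronal) → -lo → *kitajlo*.
The last vowel of the past-tense form *kitajlo* is /o/, which is a non-high vowel, so the negative suffix is -a, giving *kitajloa*.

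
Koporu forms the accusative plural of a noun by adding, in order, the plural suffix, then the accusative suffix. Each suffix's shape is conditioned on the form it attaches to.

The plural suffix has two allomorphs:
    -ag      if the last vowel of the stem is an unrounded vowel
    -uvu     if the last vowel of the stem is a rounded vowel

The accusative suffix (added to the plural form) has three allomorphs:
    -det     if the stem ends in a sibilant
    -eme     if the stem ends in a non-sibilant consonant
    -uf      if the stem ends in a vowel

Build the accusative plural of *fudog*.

*fudog* — last vowel /o/ (a rounded vowel) → -uvu → *fudoguvu*.
The final sound of the plural form *fudoguvu* is /u/, which is a vowel, so the accusative suffix is -uf, giving *fudoguvuuf*.

fudoguvuuf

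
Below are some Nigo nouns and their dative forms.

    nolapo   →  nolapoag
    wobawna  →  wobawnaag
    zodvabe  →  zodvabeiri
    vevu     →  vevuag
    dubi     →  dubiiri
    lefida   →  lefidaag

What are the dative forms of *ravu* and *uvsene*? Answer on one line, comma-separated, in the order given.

The alternation tracks the last vowel of the stem — -iri when the last vowel of the stem is a front vowel (*zodvabe*, *dubi*); -ag when the last vowel of the stem is a back vowel (*nolapo*, *wobawna*, *vevu*, *lefida*).
*ravu* — last vowel /u/ (a back vowel) → -ag → *ravuag*.
The last vowel of *uvsene* is /e/, which is a front vowel, so the suffix is -iri, giving *uvseneiri*.

ravuag, uvseneiri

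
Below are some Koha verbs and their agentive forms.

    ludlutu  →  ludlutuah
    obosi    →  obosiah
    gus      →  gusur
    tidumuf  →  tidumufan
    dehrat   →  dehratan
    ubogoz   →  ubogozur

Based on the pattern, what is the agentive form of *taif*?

The suffix is conditioned by the final sound: -ur when the stem ends in a sibilant (*gus*, *ubogoz*); -an when the stem ends in a non-sibilant consonant (*tidumuf*, *dehrat*); -ah when the stem ends in a vowel (*ludlutu*, *obosi*).
*taif* — final sound /f/ (a non-sibilant consonant) → -an → *taifan*.

taifan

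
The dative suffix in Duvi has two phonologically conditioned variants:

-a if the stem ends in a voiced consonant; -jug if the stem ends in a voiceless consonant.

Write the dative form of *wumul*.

wumula

*wumul*: final consonant = /l/, voiced → -a → *wumula*.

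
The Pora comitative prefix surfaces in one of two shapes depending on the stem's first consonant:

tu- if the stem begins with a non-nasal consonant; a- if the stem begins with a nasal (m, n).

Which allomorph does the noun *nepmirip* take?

The first consonant of *nepmirip* is /n/, which is a nasal, so the prefix is a-.

a-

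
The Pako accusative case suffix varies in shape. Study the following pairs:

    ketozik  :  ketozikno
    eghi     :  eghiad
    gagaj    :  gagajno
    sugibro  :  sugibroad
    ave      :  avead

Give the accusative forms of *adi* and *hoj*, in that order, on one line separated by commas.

The alternation tracks the final sound of the stem — -no when the stem ends in a consonant (*ketozik*, *gagaj*); -ad when the stem ends in a vowel (*eghi*, *sugibro*, *ave*).
*adi*: final sound = /i/, a vowel → -ad → *adiad*.
*hoj* — final sound /j/ (a consonant) → -no → *hojno*.

adiad, hojno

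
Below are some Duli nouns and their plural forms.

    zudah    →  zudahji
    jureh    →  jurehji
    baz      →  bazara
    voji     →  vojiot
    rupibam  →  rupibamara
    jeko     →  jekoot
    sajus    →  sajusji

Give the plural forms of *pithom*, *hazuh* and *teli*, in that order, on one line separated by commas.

The pattern is voicing of the final sound: -ji when the stem ends in a voiceless consonant (*zudah*, *jureh*, *sajus*); -ara when the stem ends in a voiced consonant (*baz*, *rupibam*); -ot when the stem ends in a vowel (*voji*, *jeko*).
The final sound of *pithom* is /m/, which is a voiced consonant, so the suffix is -ara, giving *pithomara*.
*hazuh* — final sound /h/ (a voiceless consonant) → -ji → *hazuhji*.
The final sound of *teli* is /i/, which is a vowel, so the suffix is -ot, giving *teliot*.

pithomara, hazuhji, teliot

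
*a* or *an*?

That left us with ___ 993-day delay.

The indefinite article is chosen by the initial *sound* of the following word, not its spelling.
The number *993* is spoken "nine hundred …", beginning with /naɪn/ — a consonant sound.
So the article is *a*: That left us with a 993-day delay.

a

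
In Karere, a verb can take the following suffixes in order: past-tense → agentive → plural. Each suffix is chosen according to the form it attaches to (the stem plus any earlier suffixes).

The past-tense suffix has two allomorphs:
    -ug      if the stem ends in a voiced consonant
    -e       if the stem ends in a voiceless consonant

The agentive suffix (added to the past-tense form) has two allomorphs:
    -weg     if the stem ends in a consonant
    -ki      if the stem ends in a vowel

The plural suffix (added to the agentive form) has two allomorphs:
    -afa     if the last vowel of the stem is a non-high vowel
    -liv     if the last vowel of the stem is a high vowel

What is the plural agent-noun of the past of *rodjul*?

rodjulugwegafa

Since the final consonant of *rodjul* is /l/ (voiced), it takes -ug, giving *rodjulug*.
Since the final sound of the past-tense form *rodjulug* is /g/ (a consonant), it takes -weg, giving *rodjulugweg*.
Since the last vowel of the agentive form *rodjulugweg* is /e/ (a non-high vowel), it takes -afa, giving *rodjulugwegafa*.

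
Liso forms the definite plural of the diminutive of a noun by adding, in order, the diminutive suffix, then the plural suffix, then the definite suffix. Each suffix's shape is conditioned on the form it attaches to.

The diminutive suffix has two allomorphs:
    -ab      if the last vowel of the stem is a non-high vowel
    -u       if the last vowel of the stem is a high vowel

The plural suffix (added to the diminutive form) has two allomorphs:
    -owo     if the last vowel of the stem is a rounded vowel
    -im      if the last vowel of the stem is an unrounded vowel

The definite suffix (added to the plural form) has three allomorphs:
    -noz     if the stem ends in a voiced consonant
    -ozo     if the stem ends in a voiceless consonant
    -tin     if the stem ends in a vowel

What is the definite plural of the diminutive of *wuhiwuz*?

*wuhiwuz*: last vowel = /u/, a high vowel → -u → *wuhiwuzu*.
The diminutive form *wuhiwuzu*: last vowel = /u/, a rounded vowel → -owo → *wuhiwuzuowo*.
The plural form *wuhiwuzuowo*: final sound = /o/, a vowel → -tin → *wuhiwuzuowotin*.

wuhiwuzuowotin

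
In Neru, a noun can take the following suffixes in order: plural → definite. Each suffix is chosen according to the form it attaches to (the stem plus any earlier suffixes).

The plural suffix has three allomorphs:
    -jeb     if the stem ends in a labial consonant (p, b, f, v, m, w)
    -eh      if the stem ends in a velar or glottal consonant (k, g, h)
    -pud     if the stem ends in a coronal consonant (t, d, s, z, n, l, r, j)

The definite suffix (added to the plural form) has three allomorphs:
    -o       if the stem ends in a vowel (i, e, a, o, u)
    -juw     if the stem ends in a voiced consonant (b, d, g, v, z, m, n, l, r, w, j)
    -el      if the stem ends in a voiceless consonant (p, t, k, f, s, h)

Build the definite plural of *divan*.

divanpudjuw

The final consonant of *divan* is /n/, which is coronal, so the plural suffix is -pud, giving *divanpud*.
The plural form *divanpud*: final sound = /d/, a voiced consonant → -juw → *divanpudjuw*.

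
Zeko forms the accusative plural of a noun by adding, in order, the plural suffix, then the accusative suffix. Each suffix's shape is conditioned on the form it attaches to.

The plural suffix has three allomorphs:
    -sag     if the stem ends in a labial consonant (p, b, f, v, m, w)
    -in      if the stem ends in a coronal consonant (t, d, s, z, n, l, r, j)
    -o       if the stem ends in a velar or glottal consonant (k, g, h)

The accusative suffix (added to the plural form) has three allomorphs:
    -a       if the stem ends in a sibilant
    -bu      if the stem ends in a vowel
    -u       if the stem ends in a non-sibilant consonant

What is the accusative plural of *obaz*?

*obaz*: final consonant = /z/, coronal → -in → *obazin*.
The plural form *obazin* — final sound /n/ (a non-sibilant consonant) → -u → *obazinu*.

obazinu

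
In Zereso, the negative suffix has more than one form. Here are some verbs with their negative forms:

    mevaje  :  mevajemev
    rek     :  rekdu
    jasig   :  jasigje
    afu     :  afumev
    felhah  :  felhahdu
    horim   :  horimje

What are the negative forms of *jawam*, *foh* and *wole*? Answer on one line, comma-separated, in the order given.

jawamje, fohdu, wolemev

The suffix is conditioned by the final sound: -du when the stem ends in a voiceless consonant (*rek*, *felhah*); -je when the stem ends in a voiced consonant (*jasig*, *horim*); -mev when the stem ends in a vowel (*mevaje*, *afu*).
*jawam*: final sound = /m/, a voiced consonant → -je → *jawamje*.
*foh* — final sound /h/ (a voiceless consonant) → -du → *fohdu*.
Since the final sound of *wole* is /e/ (a vowel), it takes -mev, giving *wolemev*.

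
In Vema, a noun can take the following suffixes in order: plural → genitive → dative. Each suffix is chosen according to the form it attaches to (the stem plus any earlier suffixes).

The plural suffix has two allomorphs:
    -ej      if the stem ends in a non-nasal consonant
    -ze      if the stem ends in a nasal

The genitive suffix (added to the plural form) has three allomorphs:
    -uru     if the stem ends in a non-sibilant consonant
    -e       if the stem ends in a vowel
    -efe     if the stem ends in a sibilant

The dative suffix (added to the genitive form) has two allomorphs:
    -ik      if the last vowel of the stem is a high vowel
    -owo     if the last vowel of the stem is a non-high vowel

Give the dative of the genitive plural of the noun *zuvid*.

Since the final consonant of *zuvid* is /d/ (non-nasal), it takes -ej, giving *zuvidej*.
The plural form *zuvidej* — final sound /j/ (a non-sibilant consonant) → -uru → *zuvidejuru*.
The genitive form *zuvidejuru*: last vowel = /u/, a high vowel → -ik → *zuvidejuruik*.

zuvidejuruik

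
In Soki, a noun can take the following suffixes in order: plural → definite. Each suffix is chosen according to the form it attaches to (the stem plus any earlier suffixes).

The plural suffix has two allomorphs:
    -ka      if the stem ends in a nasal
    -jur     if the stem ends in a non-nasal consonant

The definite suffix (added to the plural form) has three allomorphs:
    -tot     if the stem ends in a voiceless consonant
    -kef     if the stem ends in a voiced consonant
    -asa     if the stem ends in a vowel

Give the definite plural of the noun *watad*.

watadjurkef

*watad*: final consonant = /d/, non-nasal → -jur → *watadjur*.
The plural form *watadjur* — final sound /r/ (a voiced consonant) → -kef → *watadjurkef*.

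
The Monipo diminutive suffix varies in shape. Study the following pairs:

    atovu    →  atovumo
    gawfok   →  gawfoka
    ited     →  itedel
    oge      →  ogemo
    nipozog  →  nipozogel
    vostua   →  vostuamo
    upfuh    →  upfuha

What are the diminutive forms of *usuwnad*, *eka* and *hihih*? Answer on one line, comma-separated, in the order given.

usuwnadel, ekamo, hihiha

Looking at the final sound of each stem: -a when the stem ends in a voiceless consonant (*gawfok*, *upfuh*); -el when the stem ends in a voiced consonant (*ited*, *nipozog*); -mo when the stem ends in a vowel (*atovu*, *oge*, *vostua*).
*usuwnad* — final sound /d/ (a voiced consonant) → -el → *usuwnadel*.
*eka*: final sound = /a/, a vowel → -mo → *ekamo*.
Since the final sound of *hihih* is /h/ (a voiceless consonant), it takes -a, giving *hihiha*.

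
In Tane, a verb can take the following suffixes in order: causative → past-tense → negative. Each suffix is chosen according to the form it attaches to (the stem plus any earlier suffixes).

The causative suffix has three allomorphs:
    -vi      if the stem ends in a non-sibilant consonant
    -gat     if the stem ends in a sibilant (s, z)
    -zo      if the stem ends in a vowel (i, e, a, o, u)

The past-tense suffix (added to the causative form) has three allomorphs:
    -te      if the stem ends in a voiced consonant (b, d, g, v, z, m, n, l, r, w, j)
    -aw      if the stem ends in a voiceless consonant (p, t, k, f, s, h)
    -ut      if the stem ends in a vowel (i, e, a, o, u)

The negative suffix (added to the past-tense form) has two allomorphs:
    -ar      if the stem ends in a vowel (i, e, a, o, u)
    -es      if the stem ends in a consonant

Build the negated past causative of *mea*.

meazoutes

*mea* — final sound /a/ (a vowel) → -zo → *meazo*.
The causative form *meazo* — final sound /o/ (a vowel) → -ut → *meazout*.
The final sound of the past-tense form *meazout* is /t/, which is a consonant, so the negative suffix is -es, giving *meazoutes*.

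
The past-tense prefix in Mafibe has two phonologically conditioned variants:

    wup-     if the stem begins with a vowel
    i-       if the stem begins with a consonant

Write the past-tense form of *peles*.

*peles*: first sound = /p/, a consonant → i- → *ipeles*.

ipeles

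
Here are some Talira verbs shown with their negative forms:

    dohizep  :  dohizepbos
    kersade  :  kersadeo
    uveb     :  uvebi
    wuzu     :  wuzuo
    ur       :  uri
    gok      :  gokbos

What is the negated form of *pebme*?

The suffix is conditioned by the final sound: -bos when the stem ends in a voiceless consonant (*dohizep*, *gok*); -i when the stem ends in a voiced consonant (*uveb*, *ur*); -o when the stem ends in a vowel (*kersade*, *wuzu*).
*pebme*: final sound = /e/, a vowel → -o → *pebmeo*.

pebmeo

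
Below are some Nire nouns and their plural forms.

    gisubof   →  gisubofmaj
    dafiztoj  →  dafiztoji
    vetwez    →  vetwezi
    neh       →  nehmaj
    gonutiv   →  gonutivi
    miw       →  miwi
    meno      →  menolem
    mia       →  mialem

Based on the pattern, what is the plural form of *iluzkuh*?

The alternation tracks the final sound of the stem — -maj when the stem ends in a voiceless consonant (*gisubof*, *neh*); -i when the stem ends in a voiced consonant (*dafiztoj*, *vetwez*, *gonutiv*, *miw*); -lem when the stem ends in a vowel (*meno*, *mia*).
*iluzkuh*: final sound = /h/, a voiceless consonant → -maj → *iluzkuhmaj*.

iluzkuhmaj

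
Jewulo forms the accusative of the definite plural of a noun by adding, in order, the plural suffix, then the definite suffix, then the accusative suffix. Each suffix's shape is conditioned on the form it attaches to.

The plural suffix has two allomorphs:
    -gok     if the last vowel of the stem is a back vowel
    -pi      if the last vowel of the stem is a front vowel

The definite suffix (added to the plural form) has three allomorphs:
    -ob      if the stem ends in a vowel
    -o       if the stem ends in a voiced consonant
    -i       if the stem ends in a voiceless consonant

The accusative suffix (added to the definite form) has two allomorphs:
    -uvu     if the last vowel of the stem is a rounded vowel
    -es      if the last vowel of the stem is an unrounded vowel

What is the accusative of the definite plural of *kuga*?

*kuga*: last vowel = /a/, a back vowel → -gok → *kugagok*.
The final sound of the plural form *kugagok* is /k/, which is a voiceless consonant, so the definite suffix is -i, giving *kugagoki*.
The definite form *kugagoki*: last vowel = /i/, an unrounded vowel → -es → *kugagokies*.

kugagokies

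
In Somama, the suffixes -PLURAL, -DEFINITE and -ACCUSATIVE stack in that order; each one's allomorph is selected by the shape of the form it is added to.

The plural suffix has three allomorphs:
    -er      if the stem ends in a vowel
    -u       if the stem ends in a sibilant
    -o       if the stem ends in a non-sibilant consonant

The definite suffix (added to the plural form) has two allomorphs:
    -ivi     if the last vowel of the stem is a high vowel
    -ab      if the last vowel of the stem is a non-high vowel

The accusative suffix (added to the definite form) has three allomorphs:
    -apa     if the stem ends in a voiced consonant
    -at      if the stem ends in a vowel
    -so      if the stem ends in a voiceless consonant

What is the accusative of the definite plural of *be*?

*be* — final sound /e/ (a vowel) → -er → *beer*.
The plural form *beer* — last vowel /e/ (a non-high vowel) → -ab → *beerab*.
The final sound of the definite form *beerab* is /b/, which is a voiced consonant, so the accusative suffix is -apa, giving *beerabapa*.

beerabapa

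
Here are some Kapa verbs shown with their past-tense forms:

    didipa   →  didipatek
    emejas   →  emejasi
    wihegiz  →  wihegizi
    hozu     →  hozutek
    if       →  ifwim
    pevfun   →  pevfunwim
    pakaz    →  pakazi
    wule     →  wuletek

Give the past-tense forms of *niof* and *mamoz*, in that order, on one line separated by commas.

niofwim, mamozi

The suffix is conditioned by the final sound: -i when the stem ends in a sibilant (*emejas*, *wihegiz*, *pakaz*); -wim when the stem ends in a non-sibilant consonant (*if*, *pevfun*); -tek when the stem ends in a vowel (*didipa*, *hozu*, *wule*).
*niof* — final sound /f/ (a non-sibilant consonant) → -wim → *niofwim*.
*mamoz*: final sound = /z/, a sibilant → -i → *mamozi*.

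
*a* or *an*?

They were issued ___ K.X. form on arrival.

a

The indefinite article is chosen by the initial *sound* of the following word, not its spelling.
The initialism *K.X.* is read letter by letter; the first letter, K, is pronounced /keɪ/, which begins with a consonant sound.
So the article is *a*: They were issued a K.X. form on arrival.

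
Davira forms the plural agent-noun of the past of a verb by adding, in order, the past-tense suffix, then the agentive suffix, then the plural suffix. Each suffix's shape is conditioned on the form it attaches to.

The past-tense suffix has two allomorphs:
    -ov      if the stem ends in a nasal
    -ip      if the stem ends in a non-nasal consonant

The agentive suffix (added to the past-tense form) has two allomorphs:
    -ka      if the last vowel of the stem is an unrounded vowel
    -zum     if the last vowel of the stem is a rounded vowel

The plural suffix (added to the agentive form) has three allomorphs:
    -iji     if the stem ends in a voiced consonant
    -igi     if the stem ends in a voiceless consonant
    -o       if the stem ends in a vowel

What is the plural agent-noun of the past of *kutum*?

kutumovzumiji

*kutum* — final consonant /m/ (a nasal) → -ov → *kutumov*.
The past-tense form *kutumov*: last vowel = /o/, a rounded vowel → -zum → *kutumovzum*.
Since the final sound of the agentive form *kutumovzum* is /m/ (a voiced consonant), it takes -iji, giving *kutumovzumiji*.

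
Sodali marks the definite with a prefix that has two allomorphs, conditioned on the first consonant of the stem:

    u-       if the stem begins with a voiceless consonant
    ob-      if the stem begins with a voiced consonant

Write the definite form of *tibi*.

Since the first consonant of *tibi* is /t/ (voiceless), it takes u-, giving *utibi*.

utibi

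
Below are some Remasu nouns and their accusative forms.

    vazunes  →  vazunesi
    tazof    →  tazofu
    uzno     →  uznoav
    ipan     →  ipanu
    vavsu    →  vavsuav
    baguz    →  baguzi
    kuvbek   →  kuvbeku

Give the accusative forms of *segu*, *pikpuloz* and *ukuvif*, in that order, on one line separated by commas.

The suffix is conditioned by the final sound: -i when the stem ends in a sibilant (*vazunes*, *baguz*); -u when the stem ends in a non-sibilant consonant (*tazof*, *ipan*, *kuvbek*); -av when the stem ends in a vowel (*uzno*, *vavsu*).
*segu*: final sound = /u/, a vowel → -av → *seguav*.
The final sound of *pikpuloz* is /z/, which is a sibilant, so the suffix is -i, giving *pikpulozi*.
The final sound of *ukuvif* is /f/, which is a non-sibilant consonant, so the suffix is -u, giving *ukuvifu*.

seguav, pikpulozi, ukuvifu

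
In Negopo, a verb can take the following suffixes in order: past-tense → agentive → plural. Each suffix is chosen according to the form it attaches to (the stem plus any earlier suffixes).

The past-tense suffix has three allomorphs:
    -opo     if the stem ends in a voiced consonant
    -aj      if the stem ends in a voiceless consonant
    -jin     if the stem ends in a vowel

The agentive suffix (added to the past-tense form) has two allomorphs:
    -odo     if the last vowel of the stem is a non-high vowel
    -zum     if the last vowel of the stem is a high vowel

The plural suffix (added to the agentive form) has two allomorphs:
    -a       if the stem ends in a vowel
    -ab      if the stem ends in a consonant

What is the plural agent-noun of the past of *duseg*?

*duseg* — final sound /g/ (a voiced consonant) → -opo → *dusegopo*.
The past-tense form *dusegopo* — last vowel /o/ (a non-high vowel) → -odo → *dusegopoodo*.
The final sound of the agentive form *dusegopoodo* is /o/, which is a vowel, so the plural suffix is -a, giving *dusegopoodoa*.

dusegopoodoa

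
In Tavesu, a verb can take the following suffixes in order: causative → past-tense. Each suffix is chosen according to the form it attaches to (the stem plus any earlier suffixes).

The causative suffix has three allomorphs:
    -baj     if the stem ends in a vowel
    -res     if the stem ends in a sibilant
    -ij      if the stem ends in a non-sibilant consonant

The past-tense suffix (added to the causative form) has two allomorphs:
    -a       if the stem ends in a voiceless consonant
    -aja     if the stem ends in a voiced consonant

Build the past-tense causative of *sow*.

Since the final sound of *sow* is /w/ (a non-sibilant consonant), it takes -ij, giving *sowij*.
Since the final consonant of the causative form *sowij* is /j/ (voiced), it takes -aja, giving *sowijaja*.

sowijaja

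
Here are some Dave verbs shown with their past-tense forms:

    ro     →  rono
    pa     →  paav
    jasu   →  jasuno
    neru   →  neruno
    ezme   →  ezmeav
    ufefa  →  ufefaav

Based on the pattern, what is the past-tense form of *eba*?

ebaav

The pattern is rounding harmony: -no when the last vowel of the stem is a rounded vowel (*ro*, *jasu*, *neru*); -av when the last vowel of the stem is an unrounded vowel (*pa*, *ezme*, *ufefa*).
The last vowel of *eba* is /a/, which is an unrounded vowel, so the suffix is -av, giving *ebaav*.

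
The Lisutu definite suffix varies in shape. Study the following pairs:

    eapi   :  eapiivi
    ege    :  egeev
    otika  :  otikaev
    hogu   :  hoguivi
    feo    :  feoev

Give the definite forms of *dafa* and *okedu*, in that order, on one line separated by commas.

Looking at the last vowel of each stem: -ivi when the last vowel of the stem is a high vowel (*eapi*, *hogu*); -ev when the last vowel of the stem is a non-high vowel (*ege*, *otika*, *feo*).
Since the last vowel of *dafa* is /a/ (a non-high vowel), it takes -ev, giving *dafaev*.
The last vowel of *okedu* is /u/, which is a high vowel, so the suffix is -ivi, giving *okeduivi*.

dafaev, okeduivi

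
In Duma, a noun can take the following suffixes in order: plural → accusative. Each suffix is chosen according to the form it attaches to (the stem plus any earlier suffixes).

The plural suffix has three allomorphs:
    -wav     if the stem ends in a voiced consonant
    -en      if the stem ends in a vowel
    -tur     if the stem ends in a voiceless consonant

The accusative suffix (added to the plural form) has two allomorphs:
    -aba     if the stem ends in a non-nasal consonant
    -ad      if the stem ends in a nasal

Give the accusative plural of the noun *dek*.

dekturaba

*dek* — final sound /k/ (a voiceless consonant) → -tur → *dektur*.
The final consonant of the plural form *dektur* is /r/, which is non-nasal, so the accusative suffix is -aba, giving *dekturaba*.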